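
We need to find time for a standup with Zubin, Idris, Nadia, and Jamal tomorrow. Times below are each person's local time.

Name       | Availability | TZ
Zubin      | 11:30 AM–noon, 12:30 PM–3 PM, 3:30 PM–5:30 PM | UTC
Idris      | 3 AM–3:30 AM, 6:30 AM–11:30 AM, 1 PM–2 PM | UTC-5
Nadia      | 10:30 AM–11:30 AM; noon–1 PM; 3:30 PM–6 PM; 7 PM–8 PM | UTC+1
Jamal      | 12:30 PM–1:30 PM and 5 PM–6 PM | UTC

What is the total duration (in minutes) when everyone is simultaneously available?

0

Zubin in UTC: 11:30-12:00, 12:30-15:00, 15:30-17:30.
Idris in UTC: 08:00-08:30, 11:30-16:30, 18:00-19:00 (add 5h to convert from UTC-5).
Nadia in UTC: 09:30-10:30, 11:00-12:00, 14:30-17:00, 18:00-19:00 (subtract 1h to convert from UTC+1).
Jamal in UTC: 12:30-13:30, 17:00-18:00.
Zubin ∩ Idris: 11:30-12:00, 12:30-15:00, 15:30-16:30.
Zubin ∩ Idris ∩ Nadia: 11:30-12:00, 14:30-15:00, 15:30-16:30.
Zubin ∩ Idris ∩ Nadia ∩ Jamal: ∅.
There is no time when everyone is free.
There is no common window, so the total is 0 minutes.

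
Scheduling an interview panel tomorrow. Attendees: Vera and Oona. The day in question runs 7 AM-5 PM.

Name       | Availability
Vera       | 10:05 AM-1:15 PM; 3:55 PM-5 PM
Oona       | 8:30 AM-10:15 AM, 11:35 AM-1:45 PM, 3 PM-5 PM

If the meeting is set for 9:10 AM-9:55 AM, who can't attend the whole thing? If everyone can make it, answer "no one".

Vera: not fully free for 09:10-09:55. Oona: free for 09:10-09:55.

Vera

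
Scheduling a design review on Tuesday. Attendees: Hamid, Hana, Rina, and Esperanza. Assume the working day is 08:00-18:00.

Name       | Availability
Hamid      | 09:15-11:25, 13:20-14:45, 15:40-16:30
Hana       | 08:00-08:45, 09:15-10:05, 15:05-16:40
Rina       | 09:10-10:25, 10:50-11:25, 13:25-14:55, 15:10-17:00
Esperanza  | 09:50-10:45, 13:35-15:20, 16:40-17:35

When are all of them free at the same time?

Hamid ∩ Hana: 09:15-10:05, 15:40-16:30.
Hamid ∩ Hana ∩ Rina: 09:15-10:05, 15:40-16:30.
Hamid ∩ Hana ∩ Rina ∩ Esperanza: 09:50-10:05.

09:50-10:05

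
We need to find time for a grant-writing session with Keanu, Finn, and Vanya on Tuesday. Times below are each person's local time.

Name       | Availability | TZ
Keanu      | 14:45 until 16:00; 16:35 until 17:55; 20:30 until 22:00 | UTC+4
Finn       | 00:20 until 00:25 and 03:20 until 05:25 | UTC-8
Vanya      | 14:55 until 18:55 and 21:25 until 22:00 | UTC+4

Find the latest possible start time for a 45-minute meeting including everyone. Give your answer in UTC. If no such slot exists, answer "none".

12:40

Keanu in UTC: 10:45-12:00, 12:35-13:55, 16:30-18:00 (subtract 4h to convert from UTC+4).
Finn in UTC: 08:20-08:25, 11:20-13:25 (add 8h to convert from UTC-8).
Vanya in UTC: 10:55-14:55, 17:25-18:00 (subtract 4h to convert from UTC+4).
Keanu ∩ Finn: 11:20-12:00, 12:35-13:25.
Keanu ∩ Finn ∩ Vanya: 11:20-12:00, 12:35-13:25.
The last common window of at least 45 minutes is 12:35-13:25; a 45-minute meeting can start as late as 12:40 and still end by 13:25.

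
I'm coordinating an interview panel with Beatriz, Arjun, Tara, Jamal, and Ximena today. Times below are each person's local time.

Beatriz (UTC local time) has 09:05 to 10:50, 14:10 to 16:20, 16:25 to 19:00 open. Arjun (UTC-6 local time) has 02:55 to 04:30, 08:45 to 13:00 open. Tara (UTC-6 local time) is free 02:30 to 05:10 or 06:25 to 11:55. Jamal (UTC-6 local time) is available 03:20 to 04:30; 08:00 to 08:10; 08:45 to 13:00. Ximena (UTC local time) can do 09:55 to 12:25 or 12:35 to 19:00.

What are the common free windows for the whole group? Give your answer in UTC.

Beatriz in UTC: 09:05-10:50, 14:10-16:20, 16:25-19:00.
Arjun in UTC: 08:55-10:30, 14:45-19:00 (add 6h to convert from UTC-6).
Tara in UTC: 08:30-11:10, 12:25-17:55 (add 6h to convert from UTC-6).
Jamal in UTC: 09:20-10:30, 14:00-14:10, 14:45-19:00 (add 6h to convert from UTC-6).
Ximena in UTC: 09:55-12:25, 12:35-19:00.
Beatriz ∩ Arjun: 09:05-10:30, 14:45-16:20, 16:25-19:00.
Beatriz ∩ Arjun ∩ Tara: 09:05-10:30, 14:45-16:20, 16:25-17:55.
Beatriz ∩ Arjun ∩ Tara ∩ Jamal: 09:20-10:30, 14:45-16:20, 16:25-17:55.
Beatriz ∩ Arjun ∩ Tara ∩ Jamal ∩ Ximena: 09:55-10:30, 14:45-16:20, 16:25-17:55.

09:55-10:30, 14:45-16:20, 16:25-17:55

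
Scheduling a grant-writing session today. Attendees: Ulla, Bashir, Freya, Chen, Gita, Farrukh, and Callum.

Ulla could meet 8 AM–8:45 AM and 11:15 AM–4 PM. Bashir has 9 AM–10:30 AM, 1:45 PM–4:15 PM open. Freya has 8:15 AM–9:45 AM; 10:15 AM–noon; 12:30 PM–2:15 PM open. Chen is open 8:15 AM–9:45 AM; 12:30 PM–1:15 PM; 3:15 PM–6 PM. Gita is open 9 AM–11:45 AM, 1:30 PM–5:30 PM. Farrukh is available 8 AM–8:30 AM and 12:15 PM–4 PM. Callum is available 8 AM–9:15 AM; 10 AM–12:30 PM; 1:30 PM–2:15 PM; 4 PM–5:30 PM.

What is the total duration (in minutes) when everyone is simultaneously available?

0

Ulla ∩ Bashir: 13:45-16:00.
Ulla ∩ Bashir ∩ Freya: 13:45-14:15.
Ulla ∩ Bashir ∩ Freya ∩ Chen: ∅.
Ulla ∩ Bashir ∩ Freya ∩ Chen ∩ Gita: ∅.
Ulla ∩ Bashir ∩ Freya ∩ Chen ∩ Gita ∩ Farrukh: ∅.
Ulla ∩ Bashir ∩ Freya ∩ Chen ∩ Gita ∩ Farrukh ∩ Callum: ∅.
There is no time when everyone is free.
There is no common window, so the total is 0 minutes.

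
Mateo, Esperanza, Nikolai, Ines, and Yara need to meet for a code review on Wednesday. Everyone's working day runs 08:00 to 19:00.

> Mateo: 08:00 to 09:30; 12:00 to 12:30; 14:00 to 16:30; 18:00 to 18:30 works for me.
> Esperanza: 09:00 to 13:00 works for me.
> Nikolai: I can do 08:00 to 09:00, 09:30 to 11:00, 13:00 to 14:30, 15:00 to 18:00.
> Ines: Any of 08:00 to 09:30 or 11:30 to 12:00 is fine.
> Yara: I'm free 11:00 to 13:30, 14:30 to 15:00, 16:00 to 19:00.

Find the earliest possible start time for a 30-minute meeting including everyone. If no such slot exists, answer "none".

none

Mateo ∩ Esperanza: 09:00-09:30, 12:00-12:30.
Mateo ∩ Esperanza ∩ Nikolai: ∅.
Mateo ∩ Esperanza ∩ Nikolai ∩ Ines: ∅.
Mateo ∩ Esperanza ∩ Nikolai ∩ Ines ∩ Yara: ∅.
There is no time when everyone is free.
No common window is at least 30 minutes long.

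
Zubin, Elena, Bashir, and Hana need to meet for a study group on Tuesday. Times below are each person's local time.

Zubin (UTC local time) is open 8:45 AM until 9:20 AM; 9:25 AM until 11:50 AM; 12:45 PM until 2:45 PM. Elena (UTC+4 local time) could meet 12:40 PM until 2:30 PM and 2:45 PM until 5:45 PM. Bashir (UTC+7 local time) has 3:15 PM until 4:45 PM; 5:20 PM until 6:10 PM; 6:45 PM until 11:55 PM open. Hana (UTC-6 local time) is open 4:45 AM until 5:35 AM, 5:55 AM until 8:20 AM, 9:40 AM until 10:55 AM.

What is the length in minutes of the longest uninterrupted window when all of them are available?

Zubin in UTC: 08:45-09:20, 09:25-11:50, 12:45-14:45.
Elena in UTC: 08:40-10:30, 10:45-13:45 (subtract 4h to convert from UTC+4).
Bashir in UTC: 08:15-09:45, 10:20-11:10, 11:45-16:55 (subtract 7h to convert from UTC+7).
Hana in UTC: 10:45-11:35, 11:55-14:20, 15:40-16:55 (add 6h to convert from UTC-6).
Zubin ∩ Elena: 08:45-09:20, 09:25-10:30, 10:45-11:50, 12:45-13:45.
Zubin ∩ Elena ∩ Bashir: 08:45-09:20, 09:25-09:45, 10:20-10:30, 10:45-11:10, 11:45-11:50, 12:45-13:45.
Zubin ∩ Elena ∩ Bashir ∩ Hana: 10:45-11:10, 12:45-13:45.
The longest is 12:45-13:45 at 60 minutes.

60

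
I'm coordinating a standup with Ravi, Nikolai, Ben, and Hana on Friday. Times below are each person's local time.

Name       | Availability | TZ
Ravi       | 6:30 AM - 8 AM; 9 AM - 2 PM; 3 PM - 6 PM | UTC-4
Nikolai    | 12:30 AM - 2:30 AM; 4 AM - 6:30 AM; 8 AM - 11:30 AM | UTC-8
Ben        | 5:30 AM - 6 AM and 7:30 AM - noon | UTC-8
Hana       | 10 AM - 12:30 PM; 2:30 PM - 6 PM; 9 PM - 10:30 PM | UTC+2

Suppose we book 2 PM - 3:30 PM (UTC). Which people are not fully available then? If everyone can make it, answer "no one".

Ravi in UTC: 10:30-12:00, 13:00-18:00, 19:00-22:00 (add 4h to convert from UTC-4).
Nikolai in UTC: 08:30-10:30, 12:00-14:30, 16:00-19:30 (add 8h to convert from UTC-8).
Ben in UTC: 13:30-14:00, 15:30-20:00 (add 8h to convert from UTC-8).
Hana in UTC: 08:00-10:30, 12:30-16:00, 19:00-20:30 (subtract 2h to convert from UTC+2).
Ravi: free for 14:00-15:30. Nikolai: not fully free for 14:00-15:30. Ben: not fully free for 14:00-15:30. Hana: free for 14:00-15:30.

Ben, Nikolai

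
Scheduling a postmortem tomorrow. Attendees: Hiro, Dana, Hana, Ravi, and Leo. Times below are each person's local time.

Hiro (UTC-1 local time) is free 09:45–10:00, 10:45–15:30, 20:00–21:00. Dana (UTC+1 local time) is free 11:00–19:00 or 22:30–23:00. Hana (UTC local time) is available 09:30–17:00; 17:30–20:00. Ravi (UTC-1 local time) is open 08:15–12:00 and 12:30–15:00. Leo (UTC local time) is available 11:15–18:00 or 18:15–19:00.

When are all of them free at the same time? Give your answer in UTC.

11:45-13:00, 13:30-16:00

Hiro in UTC: 10:45-11:00, 11:45-16:30, 21:00-22:00 (add 1h to convert from UTC-1).
Dana in UTC: 10:00-18:00, 21:30-22:00 (subtract 1h to convert from UTC+1).
Hana in UTC: 09:30-17:00, 17:30-20:00.
Ravi in UTC: 09:15-13:00, 13:30-16:00 (add 1h to convert from UTC-1).
Leo in UTC: 11:15-18:00, 18:15-19:00.
Hiro ∩ Dana: 10:45-11:00, 11:45-16:30, 21:30-22:00.
Hiro ∩ Dana ∩ Hana: 10:45-11:00, 11:45-16:30.
Hiro ∩ Dana ∩ Hana ∩ Ravi: 10:45-11:00, 11:45-13:00, 13:30-16:00.
Hiro ∩ Dana ∩ Hana ∩ Ravi ∩ Leo: 11:45-13:00, 13:30-16:00.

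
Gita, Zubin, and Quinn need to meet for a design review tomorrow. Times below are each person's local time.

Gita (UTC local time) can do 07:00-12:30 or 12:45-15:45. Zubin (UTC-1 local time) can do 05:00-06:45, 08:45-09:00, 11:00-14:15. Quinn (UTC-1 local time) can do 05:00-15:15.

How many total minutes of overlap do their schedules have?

Gita in UTC: 07:00-12:30, 12:45-15:45.
Zubin in UTC: 06:00-07:45, 09:45-10:00, 12:00-15:15 (add 1h to convert from UTC-1).
Quinn in UTC: 06:00-16:15 (add 1h to convert from UTC-1).
Gita ∩ Zubin: 07:00-07:45, 09:45-10:00, 12:00-12:30, 12:45-15:15.
Gita ∩ Zubin ∩ Quinn: 07:00-07:45, 09:45-10:00, 12:00-12:30, 12:45-15:15.
Summing the common windows: 45 + 15 + 30 + 150 = 240 minutes.

240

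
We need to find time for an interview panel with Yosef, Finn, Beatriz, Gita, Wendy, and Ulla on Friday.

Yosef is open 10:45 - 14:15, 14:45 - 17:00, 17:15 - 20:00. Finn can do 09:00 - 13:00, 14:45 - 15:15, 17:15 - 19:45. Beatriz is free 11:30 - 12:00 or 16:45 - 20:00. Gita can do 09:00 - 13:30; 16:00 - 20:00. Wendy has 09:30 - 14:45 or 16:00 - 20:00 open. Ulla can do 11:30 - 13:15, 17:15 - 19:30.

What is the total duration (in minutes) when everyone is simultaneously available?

165

Yosef ∩ Finn: 10:45-13:00, 14:45-15:15, 17:15-19:45.
Yosef ∩ Finn ∩ Beatriz: 11:30-12:00, 17:15-19:45.
Yosef ∩ Finn ∩ Beatriz ∩ Gita: 11:30-12:00, 17:15-19:45.
Yosef ∩ Finn ∩ Beatriz ∩ Gita ∩ Wendy: 11:30-12:00, 17:15-19:45.
Yosef ∩ Finn ∩ Beatriz ∩ Gita ∩ Wendy ∩ Ulla: 11:30-12:00, 17:15-19:30.
So the common availability across everyone is 11:30-12:00, 17:15-19:30.
Summing the common windows: 30 + 135 = 165 minutes.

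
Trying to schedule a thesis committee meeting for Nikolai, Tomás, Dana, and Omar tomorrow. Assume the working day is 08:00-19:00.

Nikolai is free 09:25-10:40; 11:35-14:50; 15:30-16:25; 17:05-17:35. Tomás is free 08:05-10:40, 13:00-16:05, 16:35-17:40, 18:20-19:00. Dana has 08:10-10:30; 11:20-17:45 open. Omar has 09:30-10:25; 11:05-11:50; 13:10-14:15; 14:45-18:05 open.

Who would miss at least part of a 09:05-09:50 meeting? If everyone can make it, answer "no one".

Nikolai: not fully free for 09:05-09:50. Tomás: free for 09:05-09:50. Dana: free for 09:05-09:50. Omar: not fully free for 09:05-09:50.

Nikolai, Omar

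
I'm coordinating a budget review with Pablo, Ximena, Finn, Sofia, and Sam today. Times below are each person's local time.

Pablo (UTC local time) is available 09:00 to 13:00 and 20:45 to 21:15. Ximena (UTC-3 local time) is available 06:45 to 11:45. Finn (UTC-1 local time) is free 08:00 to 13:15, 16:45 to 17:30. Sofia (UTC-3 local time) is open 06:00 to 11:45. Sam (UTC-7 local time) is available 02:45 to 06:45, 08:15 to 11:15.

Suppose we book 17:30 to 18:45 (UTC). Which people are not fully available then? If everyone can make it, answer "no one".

Finn, Pablo, Sam, Sofia, Ximena

Pablo in UTC: 09:00-13:00, 20:45-21:15.
Ximena in UTC: 09:45-14:45 (add 3h to convert from UTC-3).
Finn in UTC: 09:00-14:15, 17:45-18:30 (add 1h to convert from UTC-1).
Sofia in UTC: 09:00-14:45 (add 3h to convert from UTC-3).
Sam in UTC: 09:45-13:45, 15:15-18:15 (add 7h to convert from UTC-7).
Pablo: not fully free for 17:30-18:45. Ximena: not fully free for 17:30-18:45. Finn: not fully free for 17:30-18:45. Sofia: not fully free for 17:30-18:45. Sam: not fully free for 17:30-18:45.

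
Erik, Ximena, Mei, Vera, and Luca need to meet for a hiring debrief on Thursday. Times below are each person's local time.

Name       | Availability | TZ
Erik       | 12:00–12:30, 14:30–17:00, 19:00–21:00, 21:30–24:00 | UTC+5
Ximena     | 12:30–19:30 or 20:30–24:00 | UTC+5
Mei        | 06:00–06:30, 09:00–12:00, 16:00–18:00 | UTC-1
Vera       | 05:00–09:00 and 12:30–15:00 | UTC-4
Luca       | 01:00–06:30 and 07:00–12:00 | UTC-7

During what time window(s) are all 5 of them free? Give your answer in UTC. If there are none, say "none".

Erik in UTC: 07:00-07:30, 09:30-12:00, 14:00-16:00, 16:30-19:00 (subtract 5h to convert from UTC+5).
Ximena in UTC: 07:30-14:30, 15:30-19:00 (subtract 5h to convert from UTC+5).
Mei in UTC: 07:00-07:30, 10:00-13:00, 17:00-19:00 (add 1h to convert from UTC-1).
Vera in UTC: 09:00-13:00, 16:30-19:00 (add 4h to convert from UTC-4).
Luca in UTC: 08:00-13:30, 14:00-19:00 (add 7h to convert from UTC-7).
Erik ∩ Ximena: 09:30-12:00, 14:00-14:30, 15:30-16:00, 16:30-19:00.
Erik ∩ Ximena ∩ Mei: 10:00-12:00, 17:00-19:00.
Erik ∩ Ximena ∩ Mei ∩ Vera: 10:00-12:00, 17:00-19:00.
Erik ∩ Ximena ∩ Mei ∩ Vera ∩ Luca: 10:00-12:00, 17:00-19:00.
So the common availability across everyone is 10:00-12:00, 17:00-19:00.

10:00-12:00, 17:00-19:00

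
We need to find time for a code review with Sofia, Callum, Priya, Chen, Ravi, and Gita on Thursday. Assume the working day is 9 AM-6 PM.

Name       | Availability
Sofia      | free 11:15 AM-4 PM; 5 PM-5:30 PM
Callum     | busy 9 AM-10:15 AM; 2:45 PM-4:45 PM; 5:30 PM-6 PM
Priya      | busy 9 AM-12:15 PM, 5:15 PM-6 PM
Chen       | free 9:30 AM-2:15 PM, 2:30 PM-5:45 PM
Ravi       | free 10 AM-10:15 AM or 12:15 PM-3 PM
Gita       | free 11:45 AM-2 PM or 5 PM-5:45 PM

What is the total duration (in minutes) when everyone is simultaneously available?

Sofia free: 11:15-16:00, 17:00-17:30.
Callum free: 10:15-14:45, 16:45-17:30 (invert busy blocks within the working day).
Priya free: 12:15-17:15 (invert busy blocks within the working day).
Chen free: 09:30-14:15, 14:30-17:45.
Ravi free: 10:00-10:15, 12:15-15:00.
Gita free: 11:45-14:00, 17:00-17:45.
Sofia ∩ Callum: 11:15-14:45, 17:00-17:30.
Sofia ∩ Callum ∩ Priya: 12:15-14:45, 17:00-17:15.
Sofia ∩ Callum ∩ Priya ∩ Chen: 12:15-14:15, 14:30-14:45, 17:00-17:15.
Sofia ∩ Callum ∩ Priya ∩ Chen ∩ Ravi: 12:15-14:15, 14:30-14:45.
Sofia ∩ Callum ∩ Priya ∩ Chen ∩ Ravi ∩ Gita: 12:15-14:00.
So the common availability across everyone is 12:15-14:00.
That's a single block of 105 minutes.

105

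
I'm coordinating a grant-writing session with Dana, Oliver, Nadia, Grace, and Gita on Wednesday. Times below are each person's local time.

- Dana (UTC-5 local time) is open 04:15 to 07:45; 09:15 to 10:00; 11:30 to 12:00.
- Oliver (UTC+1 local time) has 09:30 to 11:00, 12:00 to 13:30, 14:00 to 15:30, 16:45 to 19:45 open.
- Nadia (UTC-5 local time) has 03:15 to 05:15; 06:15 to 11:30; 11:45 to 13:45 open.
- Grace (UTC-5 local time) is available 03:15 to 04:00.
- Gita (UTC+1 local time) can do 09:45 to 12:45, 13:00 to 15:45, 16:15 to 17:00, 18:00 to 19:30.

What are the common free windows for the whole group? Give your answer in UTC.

Dana in UTC: 09:15-12:45, 14:15-15:00, 16:30-17:00 (add 5h to convert from UTC-5).
Oliver in UTC: 08:30-10:00, 11:00-12:30, 13:00-14:30, 15:45-18:45 (subtract 1h to convert from UTC+1).
Nadia in UTC: 08:15-10:15, 11:15-16:30, 16:45-18:45 (add 5h to convert from UTC-5).
Grace in UTC: 08:15-09:00 (add 5h to convert from UTC-5).
Gita in UTC: 08:45-11:45, 12:00-14:45, 15:15-16:00, 17:00-18:30 (subtract 1h to convert from UTC+1).
Dana ∩ Oliver: 09:15-10:00, 11:00-12:30, 14:15-14:30, 16:30-17:00.
Dana ∩ Oliver ∩ Nadia: 09:15-10:00, 11:15-12:30, 14:15-14:30, 16:45-17:00.
Dana ∩ Oliver ∩ Nadia ∩ Grace: ∅.
Dana ∩ Oliver ∩ Nadia ∩ Grace ∩ Gita: ∅.
There is no time when everyone is free.

none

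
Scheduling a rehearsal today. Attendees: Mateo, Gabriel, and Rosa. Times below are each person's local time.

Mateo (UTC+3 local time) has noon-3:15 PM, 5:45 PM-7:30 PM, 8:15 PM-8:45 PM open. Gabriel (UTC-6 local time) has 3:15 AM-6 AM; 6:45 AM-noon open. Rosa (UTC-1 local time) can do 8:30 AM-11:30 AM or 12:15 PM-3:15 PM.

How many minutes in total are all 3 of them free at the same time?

Mateo in UTC: 09:00-12:15, 14:45-16:30, 17:15-17:45 (subtract 3h to convert from UTC+3).
Gabriel in UTC: 09:15-12:00, 12:45-18:00 (add 6h to convert from UTC-6).
Rosa in UTC: 09:30-12:30, 13:15-16:15 (add 1h to convert from UTC-1).
Mateo ∩ Gabriel: 09:15-12:00, 14:45-16:30, 17:15-17:45.
Mateo ∩ Gabriel ∩ Rosa: 09:30-12:00, 14:45-16:15.
Summing the common windows: 150 + 90 = 240 minutes.

240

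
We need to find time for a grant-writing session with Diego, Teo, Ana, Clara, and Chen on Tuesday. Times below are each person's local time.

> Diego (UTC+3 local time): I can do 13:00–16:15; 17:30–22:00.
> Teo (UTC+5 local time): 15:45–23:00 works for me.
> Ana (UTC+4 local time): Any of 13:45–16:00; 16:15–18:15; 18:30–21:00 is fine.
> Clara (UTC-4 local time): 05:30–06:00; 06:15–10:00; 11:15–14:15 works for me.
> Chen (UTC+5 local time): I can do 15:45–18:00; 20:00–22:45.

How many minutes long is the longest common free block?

105

Diego in UTC: 10:00-13:15, 14:30-19:00 (subtract 3h to convert from UTC+3).
Teo in UTC: 10:45-18:00 (subtract 5h to convert from UTC+5).
Ana in UTC: 09:45-12:00, 12:15-14:15, 14:30-17:00 (subtract 4h to convert from UTC+4).
Clara in UTC: 09:30-10:00, 10:15-14:00, 15:15-18:15 (add 4h to convert from UTC-4).
Chen in UTC: 10:45-13:00, 15:00-17:45 (subtract 5h to convert from UTC+5).
Diego ∩ Teo: 10:45-13:15, 14:30-18:00.
Diego ∩ Teo ∩ Ana: 10:45-12:00, 12:15-13:15, 14:30-17:00.
Diego ∩ Teo ∩ Ana ∩ Clara: 10:45-12:00, 12:15-13:15, 15:15-17:00.
Diego ∩ Teo ∩ Ana ∩ Clara ∩ Chen: 10:45-12:00, 12:15-13:00, 15:15-17:00.
Those are the intersection windows.
The longest is 15:15-17:00 at 105 minutes.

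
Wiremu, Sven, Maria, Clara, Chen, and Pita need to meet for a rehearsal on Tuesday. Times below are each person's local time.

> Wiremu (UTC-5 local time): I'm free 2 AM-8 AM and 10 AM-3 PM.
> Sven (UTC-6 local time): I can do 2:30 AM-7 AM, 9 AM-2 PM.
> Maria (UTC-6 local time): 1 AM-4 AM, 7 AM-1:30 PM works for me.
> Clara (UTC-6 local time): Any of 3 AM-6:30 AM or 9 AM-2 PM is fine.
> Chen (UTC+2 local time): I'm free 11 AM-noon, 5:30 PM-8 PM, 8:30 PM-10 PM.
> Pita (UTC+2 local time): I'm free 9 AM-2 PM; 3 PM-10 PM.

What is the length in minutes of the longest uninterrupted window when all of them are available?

Wiremu in UTC: 07:00-13:00, 15:00-20:00 (add 5h to convert from UTC-5).
Sven in UTC: 08:30-13:00, 15:00-20:00 (add 6h to convert from UTC-6).
Maria in UTC: 07:00-10:00, 13:00-19:30 (add 6h to convert from UTC-6).
Clara in UTC: 09:00-12:30, 15:00-20:00 (add 6h to convert from UTC-6).
Chen in UTC: 09:00-10:00, 15:30-18:00, 18:30-20:00 (subtract 2h to convert from UTC+2).
Pita in UTC: 07:00-12:00, 13:00-20:00 (subtract 2h to convert from UTC+2).
Wiremu ∩ Sven: 08:30-13:00, 15:00-20:00.
Wiremu ∩ Sven ∩ Maria: 08:30-10:00, 15:00-19:30.
Wiremu ∩ Sven ∩ Maria ∩ Clara: 09:00-10:00, 15:00-19:30.
Wiremu ∩ Sven ∩ Maria ∩ Clara ∩ Chen: 09:00-10:00, 15:30-18:00, 18:30-19:30.
Wiremu ∩ Sven ∩ Maria ∩ Clara ∩ Chen ∩ Pita: 09:00-10:00, 15:30-18:00, 18:30-19:30.
So the common availability across everyone is 09:00-10:00, 15:30-18:00, 18:30-19:30.
The longest is 15:30-18:00 at 150 minutes.

150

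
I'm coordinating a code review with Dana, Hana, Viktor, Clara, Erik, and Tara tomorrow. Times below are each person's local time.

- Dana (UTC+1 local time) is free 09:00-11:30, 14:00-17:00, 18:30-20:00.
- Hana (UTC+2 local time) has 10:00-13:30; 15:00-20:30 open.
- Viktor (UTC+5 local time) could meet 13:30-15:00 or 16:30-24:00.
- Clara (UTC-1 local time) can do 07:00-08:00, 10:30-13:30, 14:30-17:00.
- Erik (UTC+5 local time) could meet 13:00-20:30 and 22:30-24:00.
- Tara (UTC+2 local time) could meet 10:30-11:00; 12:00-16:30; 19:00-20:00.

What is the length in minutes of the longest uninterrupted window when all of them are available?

90

Dana in UTC: 08:00-10:30, 13:00-16:00, 17:30-19:00 (subtract 1h to convert from UTC+1).
Hana in UTC: 08:00-11:30, 13:00-18:30 (subtract 2h to convert from UTC+2).
Viktor in UTC: 08:30-10:00, 11:30-19:00 (subtract 5h to convert from UTC+5).
Clara in UTC: 08:00-09:00, 11:30-14:30, 15:30-18:00 (add 1h to convert from UTC-1).
Erik in UTC: 08:00-15:30, 17:30-19:00 (subtract 5h to convert from UTC+5).
Tara in UTC: 08:30-09:00, 10:00-14:30, 17:00-18:00 (subtract 2h to convert from UTC+2).
Dana ∩ Hana: 08:00-10:30, 13:00-16:00, 17:30-18:30.
Dana ∩ Hana ∩ Viktor: 08:30-10:00, 13:00-16:00, 17:30-18:30.
Dana ∩ Hana ∩ Viktor ∩ Clara: 08:30-09:00, 13:00-14:30, 15:30-16:00, 17:30-18:00.
Dana ∩ Hana ∩ Viktor ∩ Clara ∩ Erik: 08:30-09:00, 13:00-14:30, 17:30-18:00.
Dana ∩ Hana ∩ Viktor ∩ Clara ∩ Erik ∩ Tara: 08:30-09:00, 13:00-14:30, 17:30-18:00.
Those are the intersection windows.
The longest is 13:00-14:30 at 90 minutes.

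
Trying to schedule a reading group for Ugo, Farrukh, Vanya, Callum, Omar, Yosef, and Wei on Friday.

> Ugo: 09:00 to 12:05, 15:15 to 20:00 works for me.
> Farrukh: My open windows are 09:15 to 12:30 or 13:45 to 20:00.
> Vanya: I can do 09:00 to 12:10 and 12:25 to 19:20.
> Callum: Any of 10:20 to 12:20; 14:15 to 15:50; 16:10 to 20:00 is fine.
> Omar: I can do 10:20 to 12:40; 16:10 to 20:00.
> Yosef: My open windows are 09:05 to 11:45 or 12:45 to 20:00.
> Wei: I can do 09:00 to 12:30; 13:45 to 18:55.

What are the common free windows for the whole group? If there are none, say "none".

10:20-11:45, 16:10-18:55

Ugo ∩ Farrukh: 09:15-12:05, 15:15-20:00.
Ugo ∩ Farrukh ∩ Vanya: 09:15-12:05, 15:15-19:20.
Ugo ∩ Farrukh ∩ Vanya ∩ Callum: 10:20-12:05, 15:15-15:50, 16:10-19:20.
Ugo ∩ Farrukh ∩ Vanya ∩ Callum ∩ Omar: 10:20-12:05, 16:10-19:20.
Ugo ∩ Farrukh ∩ Vanya ∩ Callum ∩ Omar ∩ Yosef: 10:20-11:45, 16:10-19:20.
Ugo ∩ Farrukh ∩ Vanya ∩ Callum ∩ Omar ∩ Yosef ∩ Wei: 10:20-11:45, 16:10-18:55.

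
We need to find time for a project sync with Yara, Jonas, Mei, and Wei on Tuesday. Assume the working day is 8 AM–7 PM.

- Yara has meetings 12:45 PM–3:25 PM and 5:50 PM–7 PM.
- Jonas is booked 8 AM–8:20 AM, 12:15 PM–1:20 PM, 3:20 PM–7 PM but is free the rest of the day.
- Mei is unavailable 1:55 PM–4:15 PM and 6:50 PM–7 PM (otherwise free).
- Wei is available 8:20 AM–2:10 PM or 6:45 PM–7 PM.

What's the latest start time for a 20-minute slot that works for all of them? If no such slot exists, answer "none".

Yara free: 08:00-12:45, 15:25-17:50 (invert busy blocks within the working day).
Jonas free: 08:20-12:15, 13:20-15:20 (invert busy blocks within the working day).
Mei free: 08:00-13:55, 16:15-18:50 (invert busy blocks within the working day).
Wei free: 08:20-14:10, 18:45-19:00.
Yara ∩ Jonas: 08:20-12:15.
Yara ∩ Jonas ∩ Mei: 08:20-12:15.
Yara ∩ Jonas ∩ Mei ∩ Wei: 08:20-12:15.
The last common window of at least 20 minutes is 08:20-12:15; a 20-minute meeting can start as late as 11:55 and still end by 12:15.

11:55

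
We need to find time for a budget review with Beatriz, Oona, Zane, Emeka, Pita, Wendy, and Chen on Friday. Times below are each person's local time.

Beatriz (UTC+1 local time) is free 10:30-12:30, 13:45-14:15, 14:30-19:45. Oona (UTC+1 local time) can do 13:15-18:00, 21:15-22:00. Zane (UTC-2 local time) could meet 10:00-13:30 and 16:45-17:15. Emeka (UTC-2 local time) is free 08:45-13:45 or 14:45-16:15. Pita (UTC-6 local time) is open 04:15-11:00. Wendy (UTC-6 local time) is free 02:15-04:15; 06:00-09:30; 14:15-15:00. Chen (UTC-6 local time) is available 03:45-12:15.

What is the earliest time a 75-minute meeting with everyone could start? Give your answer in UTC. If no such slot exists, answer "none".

Beatriz in UTC: 09:30-11:30, 12:45-13:15, 13:30-18:45 (subtract 1h to convert from UTC+1).
Oona in UTC: 12:15-17:00, 20:15-21:00 (subtract 1h to convert from UTC+1).
Zane in UTC: 12:00-15:30, 18:45-19:15 (add 2h to convert from UTC-2).
Emeka in UTC: 10:45-15:45, 16:45-18:15 (add 2h to convert from UTC-2).
Pita in UTC: 10:15-17:00 (add 6h to convert from UTC-6).
Wendy in UTC: 08:15-10:15, 12:00-15:30, 20:15-21:00 (add 6h to convert from UTC-6).
Chen in UTC: 09:45-18:15 (add 6h to convert from UTC-6).
Beatriz ∩ Oona: 12:45-13:15, 13:30-17:00.
Beatriz ∩ Oona ∩ Zane: 12:45-13:15, 13:30-15:30.
Beatriz ∩ Oona ∩ Zane ∩ Emeka: 12:45-13:15, 13:30-15:30.
Beatriz ∩ Oona ∩ Zane ∩ Emeka ∩ Pita: 12:45-13:15, 13:30-15:30.
Beatriz ∩ Oona ∩ Zane ∩ Emeka ∩ Pita ∩ Wendy: 12:45-13:15, 13:30-15:30.
Beatriz ∩ Oona ∩ Zane ∩ Emeka ∩ Pita ∩ Wendy ∩ Chen: 12:45-13:15, 13:30-15:30.
So the common availability across everyone is 12:45-13:15, 13:30-15:30.
The first common window of at least 75 minutes is 13:30-15:30, so the earliest start is 13:30.

13:30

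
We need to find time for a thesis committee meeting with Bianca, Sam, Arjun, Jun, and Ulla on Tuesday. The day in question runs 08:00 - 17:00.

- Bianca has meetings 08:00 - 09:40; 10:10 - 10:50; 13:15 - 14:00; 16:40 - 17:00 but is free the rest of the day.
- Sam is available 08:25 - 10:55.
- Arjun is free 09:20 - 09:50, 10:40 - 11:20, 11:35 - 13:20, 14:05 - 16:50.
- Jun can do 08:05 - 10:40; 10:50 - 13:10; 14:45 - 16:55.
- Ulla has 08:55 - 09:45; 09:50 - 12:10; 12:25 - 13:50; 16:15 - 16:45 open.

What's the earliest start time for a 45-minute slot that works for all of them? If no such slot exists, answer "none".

Bianca free: 09:40-10:10, 10:50-13:15, 14:00-16:40 (invert busy blocks within the working day).
Sam free: 08:25-10:55.
Arjun free: 09:20-09:50, 10:40-11:20, 11:35-13:20, 14:05-16:50.
Jun free: 08:05-10:40, 10:50-13:10, 14:45-16:55.
Ulla free: 08:55-09:45, 09:50-12:10, 12:25-13:50, 16:15-16:45.
Bianca ∩ Sam: 09:40-10:10, 10:50-10:55.
Bianca ∩ Sam ∩ Arjun: 09:40-09:50, 10:50-10:55.
Bianca ∩ Sam ∩ Arjun ∩ Jun: 09:40-09:50, 10:50-10:55.
Bianca ∩ Sam ∩ Arjun ∩ Jun ∩ Ulla: 09:40-09:45, 10:50-10:55.
No common window is at least 45 minutes long.

none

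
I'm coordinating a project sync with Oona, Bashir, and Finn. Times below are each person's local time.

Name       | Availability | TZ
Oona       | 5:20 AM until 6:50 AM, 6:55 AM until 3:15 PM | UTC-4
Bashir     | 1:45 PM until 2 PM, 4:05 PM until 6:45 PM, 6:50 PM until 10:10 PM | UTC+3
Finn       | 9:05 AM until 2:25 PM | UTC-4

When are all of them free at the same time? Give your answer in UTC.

Oona in UTC: 09:20-10:50, 10:55-19:15 (add 4h to convert from UTC-4).
Bashir in UTC: 10:45-11:00, 13:05-15:45, 15:50-19:10 (subtract 3h to convert from UTC+3).
Finn in UTC: 13:05-18:25 (add 4h to convert from UTC-4).
Oona ∩ Bashir: 10:45-10:50, 10:55-11:00, 13:05-15:45, 15:50-19:10.
Oona ∩ Bashir ∩ Finn: 13:05-15:45, 15:50-18:25.
Those are the intersection windows.

13:05-15:45, 15:50-18:25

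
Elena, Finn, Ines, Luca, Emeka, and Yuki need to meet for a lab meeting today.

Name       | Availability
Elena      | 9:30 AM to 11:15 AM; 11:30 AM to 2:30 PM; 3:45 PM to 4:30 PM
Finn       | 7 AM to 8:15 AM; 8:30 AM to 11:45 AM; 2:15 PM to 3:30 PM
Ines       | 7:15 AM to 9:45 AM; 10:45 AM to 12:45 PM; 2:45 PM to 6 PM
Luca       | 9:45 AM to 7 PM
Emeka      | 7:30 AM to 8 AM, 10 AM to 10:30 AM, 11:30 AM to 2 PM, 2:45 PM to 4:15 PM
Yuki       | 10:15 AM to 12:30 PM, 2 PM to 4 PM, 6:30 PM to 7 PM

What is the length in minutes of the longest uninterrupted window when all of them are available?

Elena ∩ Finn: 09:30-11:15, 11:30-11:45, 14:15-14:30.
Elena ∩ Finn ∩ Ines: 09:30-09:45, 10:45-11:15, 11:30-11:45.
Elena ∩ Finn ∩ Ines ∩ Luca: 10:45-11:15, 11:30-11:45.
Elena ∩ Finn ∩ Ines ∩ Luca ∩ Emeka: 11:30-11:45.
Elena ∩ Finn ∩ Ines ∩ Luca ∩ Emeka ∩ Yuki: 11:30-11:45.
The longest is 11:30-11:45 at 15 minutes.

15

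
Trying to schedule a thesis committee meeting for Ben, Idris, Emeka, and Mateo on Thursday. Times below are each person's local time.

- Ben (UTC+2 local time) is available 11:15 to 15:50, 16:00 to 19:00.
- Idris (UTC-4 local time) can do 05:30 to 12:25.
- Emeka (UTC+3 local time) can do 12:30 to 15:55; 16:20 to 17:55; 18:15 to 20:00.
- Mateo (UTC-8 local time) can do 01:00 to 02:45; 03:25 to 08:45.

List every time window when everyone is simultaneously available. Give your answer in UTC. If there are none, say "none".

Ben in UTC: 09:15-13:50, 14:00-17:00 (subtract 2h to convert from UTC+2).
Idris in UTC: 09:30-16:25 (add 4h to convert from UTC-4).
Emeka in UTC: 09:30-12:55, 13:20-14:55, 15:15-17:00 (subtract 3h to convert from UTC+3).
Mateo in UTC: 09:00-10:45, 11:25-16:45 (add 8h to convert from UTC-8).
Ben ∩ Idris: 09:30-13:50, 14:00-16:25.
Ben ∩ Idris ∩ Emeka: 09:30-12:55, 13:20-13:50, 14:00-14:55, 15:15-16:25.
Ben ∩ Idris ∩ Emeka ∩ Mateo: 09:30-10:45, 11:25-12:55, 13:20-13:50, 14:00-14:55, 15:15-16:25.
Those are the intersection windows.

09:30-10:45, 11:25-12:55, 13:20-13:50, 14:00-14:55, 15:15-16:25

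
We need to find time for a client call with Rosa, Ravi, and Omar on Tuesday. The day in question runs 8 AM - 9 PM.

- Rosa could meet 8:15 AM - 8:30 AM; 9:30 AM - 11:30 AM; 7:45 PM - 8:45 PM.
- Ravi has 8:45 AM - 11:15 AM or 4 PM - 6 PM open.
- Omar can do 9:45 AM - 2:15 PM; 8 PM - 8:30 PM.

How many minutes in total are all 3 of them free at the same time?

90

Rosa ∩ Ravi: 09:30-11:15.
Rosa ∩ Ravi ∩ Omar: 09:45-11:15.
Those are the intersection windows.
That's a single block of 90 minutes.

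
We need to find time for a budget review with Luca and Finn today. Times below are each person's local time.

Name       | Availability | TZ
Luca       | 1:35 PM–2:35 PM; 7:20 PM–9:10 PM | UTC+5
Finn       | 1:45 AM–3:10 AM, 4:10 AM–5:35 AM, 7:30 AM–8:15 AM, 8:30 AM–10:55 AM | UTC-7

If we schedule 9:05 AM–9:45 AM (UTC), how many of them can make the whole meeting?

1

Luca in UTC: 08:35-09:35, 14:20-16:10 (subtract 5h to convert from UTC+5).
Finn in UTC: 08:45-10:10, 11:10-12:35, 14:30-15:15, 15:30-17:55 (add 7h to convert from UTC-7).
Finn can make the full 09:05-09:45 slot — that's 1.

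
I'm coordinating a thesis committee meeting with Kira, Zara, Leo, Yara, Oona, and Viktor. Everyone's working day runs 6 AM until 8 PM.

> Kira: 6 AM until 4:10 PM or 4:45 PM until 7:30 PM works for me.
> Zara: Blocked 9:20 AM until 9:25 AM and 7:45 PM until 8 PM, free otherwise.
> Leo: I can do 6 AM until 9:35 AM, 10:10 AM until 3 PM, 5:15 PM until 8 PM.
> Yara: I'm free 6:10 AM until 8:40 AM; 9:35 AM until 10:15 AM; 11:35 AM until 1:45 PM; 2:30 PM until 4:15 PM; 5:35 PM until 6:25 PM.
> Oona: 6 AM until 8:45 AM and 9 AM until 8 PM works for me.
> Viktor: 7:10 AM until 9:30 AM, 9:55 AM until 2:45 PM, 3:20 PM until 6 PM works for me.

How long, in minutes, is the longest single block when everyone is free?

130

Kira free: 06:00-16:10, 16:45-19:30.
Zara free: 06:00-09:20, 09:25-19:45 (invert busy blocks within the working day).
Leo free: 06:00-09:35, 10:10-15:00, 17:15-20:00.
Yara free: 06:10-08:40, 09:35-10:15, 11:35-13:45, 14:30-16:15, 17:35-18:25.
Oona free: 06:00-08:45, 09:00-20:00.
Viktor free: 07:10-09:30, 09:55-14:45, 15:20-18:00.
Kira ∩ Zara: 06:00-09:20, 09:25-16:10, 16:45-19:30.
Kira ∩ Zara ∩ Leo: 06:00-09:20, 09:25-09:35, 10:10-15:00, 17:15-19:30.
Kira ∩ Zara ∩ Leo ∩ Yara: 06:10-08:40, 10:10-10:15, 11:35-13:45, 14:30-15:00, 17:35-18:25.
Kira ∩ Zara ∩ Leo ∩ Yara ∩ Oona: 06:10-08:40, 10:10-10:15, 11:35-13:45, 14:30-15:00, 17:35-18:25.
Kira ∩ Zara ∩ Leo ∩ Yara ∩ Oona ∩ Viktor: 07:10-08:40, 10:10-10:15, 11:35-13:45, 14:30-14:45, 17:35-18:00.
The longest is 11:35-13:45 at 130 minutes.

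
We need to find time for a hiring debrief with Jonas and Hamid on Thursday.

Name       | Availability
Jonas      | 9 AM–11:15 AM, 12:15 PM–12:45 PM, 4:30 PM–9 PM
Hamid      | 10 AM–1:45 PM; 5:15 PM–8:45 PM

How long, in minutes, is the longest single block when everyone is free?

Jonas ∩ Hamid: 10:00-11:15, 12:15-12:45, 17:15-20:45.
Those are the intersection windows.
The longest is 17:15-20:45 at 210 minutes.

210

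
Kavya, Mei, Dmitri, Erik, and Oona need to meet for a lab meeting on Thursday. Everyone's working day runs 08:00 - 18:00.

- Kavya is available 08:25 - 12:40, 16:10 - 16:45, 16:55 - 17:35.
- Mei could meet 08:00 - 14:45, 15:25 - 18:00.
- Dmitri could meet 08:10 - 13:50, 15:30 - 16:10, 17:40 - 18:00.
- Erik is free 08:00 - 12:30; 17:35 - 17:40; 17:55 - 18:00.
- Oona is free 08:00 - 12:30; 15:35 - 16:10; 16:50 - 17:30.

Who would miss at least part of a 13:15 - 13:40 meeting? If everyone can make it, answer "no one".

Erik, Kavya, Oona

Kavya: not fully free for 13:15-13:40. Mei: free for 13:15-13:40. Dmitri: free for 13:15-13:40. Erik: not fully free for 13:15-13:40. Oona: not fully free for 13:15-13:40.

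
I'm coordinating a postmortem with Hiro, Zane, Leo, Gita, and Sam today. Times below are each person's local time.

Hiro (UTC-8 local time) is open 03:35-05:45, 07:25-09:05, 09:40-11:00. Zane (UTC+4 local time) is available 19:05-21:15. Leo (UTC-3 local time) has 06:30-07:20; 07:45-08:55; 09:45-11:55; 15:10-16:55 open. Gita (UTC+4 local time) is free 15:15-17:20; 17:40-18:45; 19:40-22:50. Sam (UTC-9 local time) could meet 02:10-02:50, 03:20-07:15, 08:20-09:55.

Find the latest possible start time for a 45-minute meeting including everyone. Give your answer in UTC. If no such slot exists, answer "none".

Hiro in UTC: 11:35-13:45, 15:25-17:05, 17:40-19:00 (add 8h to convert from UTC-8).
Zane in UTC: 15:05-17:15 (subtract 4h to convert from UTC+4).
Leo in UTC: 09:30-10:20, 10:45-11:55, 12:45-14:55, 18:10-19:55 (add 3h to convert from UTC-3).
Gita in UTC: 11:15-13:20, 13:40-14:45, 15:40-18:50 (subtract 4h to convert from UTC+4).
Sam in UTC: 11:10-11:50, 12:20-16:15, 17:20-18:55 (add 9h to convert from UTC-9).
Hiro ∩ Zane: 15:25-17:05.
Hiro ∩ Zane ∩ Leo: ∅.
Hiro ∩ Zane ∩ Leo ∩ Gita: ∅.
Hiro ∩ Zane ∩ Leo ∩ Gita ∩ Sam: ∅.
There is no time when everyone is free.
No common window is at least 45 minutes long.

none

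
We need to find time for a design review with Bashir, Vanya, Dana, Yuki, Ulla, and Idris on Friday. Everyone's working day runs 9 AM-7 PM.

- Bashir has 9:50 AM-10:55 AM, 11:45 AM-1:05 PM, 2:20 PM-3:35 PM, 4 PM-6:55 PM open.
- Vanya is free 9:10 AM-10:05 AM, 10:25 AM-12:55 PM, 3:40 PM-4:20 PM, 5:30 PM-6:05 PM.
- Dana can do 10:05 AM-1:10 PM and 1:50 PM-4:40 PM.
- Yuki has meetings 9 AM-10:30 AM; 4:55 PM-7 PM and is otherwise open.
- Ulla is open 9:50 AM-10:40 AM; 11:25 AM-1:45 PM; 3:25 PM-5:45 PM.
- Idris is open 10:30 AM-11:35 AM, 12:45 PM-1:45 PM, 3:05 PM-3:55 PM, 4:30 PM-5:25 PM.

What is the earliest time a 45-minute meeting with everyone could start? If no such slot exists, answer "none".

Bashir free: 09:50-10:55, 11:45-13:05, 14:20-15:35, 16:00-18:55.
Vanya free: 09:10-10:05, 10:25-12:55, 15:40-16:20, 17:30-18:05.
Dana free: 10:05-13:10, 13:50-16:40.
Yuki free: 10:30-16:55 (invert busy blocks within the working day).
Ulla free: 09:50-10:40, 11:25-13:45, 15:25-17:45.
Idris free: 10:30-11:35, 12:45-13:45, 15:05-15:55, 16:30-17:25.
Bashir ∩ Vanya: 09:50-10:05, 10:25-10:55, 11:45-12:55, 16:00-16:20, 17:30-18:05.
Bashir ∩ Vanya ∩ Dana: 10:25-10:55, 11:45-12:55, 16:00-16:20.
Bashir ∩ Vanya ∩ Dana ∩ Yuki: 10:30-10:55, 11:45-12:55, 16:00-16:20.
Bashir ∩ Vanya ∩ Dana ∩ Yuki ∩ Ulla: 10:30-10:40, 11:45-12:55, 16:00-16:20.
Bashir ∩ Vanya ∩ Dana ∩ Yuki ∩ Ulla ∩ Idris: 10:30-10:40, 12:45-12:55.
No common window is at least 45 minutes long.

none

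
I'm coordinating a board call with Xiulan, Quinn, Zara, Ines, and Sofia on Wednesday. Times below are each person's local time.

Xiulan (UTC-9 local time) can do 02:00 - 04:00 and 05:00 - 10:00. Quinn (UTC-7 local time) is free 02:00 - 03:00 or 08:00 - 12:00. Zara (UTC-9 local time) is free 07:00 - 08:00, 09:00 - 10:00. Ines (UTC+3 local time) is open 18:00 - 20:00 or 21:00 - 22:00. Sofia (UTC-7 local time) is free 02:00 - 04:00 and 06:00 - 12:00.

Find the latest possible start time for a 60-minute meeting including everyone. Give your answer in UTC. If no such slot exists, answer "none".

Xiulan in UTC: 11:00-13:00, 14:00-19:00 (add 9h to convert from UTC-9).
Quinn in UTC: 09:00-10:00, 15:00-19:00 (add 7h to convert from UTC-7).
Zara in UTC: 16:00-17:00, 18:00-19:00 (add 9h to convert from UTC-9).
Ines in UTC: 15:00-17:00, 18:00-19:00 (subtract 3h to convert from UTC+3).
Sofia in UTC: 09:00-11:00, 13:00-19:00 (add 7h to convert from UTC-7).
Xiulan ∩ Quinn: 15:00-19:00.
Xiulan ∩ Quinn ∩ Zara: 16:00-17:00, 18:00-19:00.
Xiulan ∩ Quinn ∩ Zara ∩ Ines: 16:00-17:00, 18:00-19:00.
Xiulan ∩ Quinn ∩ Zara ∩ Ines ∩ Sofia: 16:00-17:00, 18:00-19:00.
So the common availability across everyone is 16:00-17:00, 18:00-19:00.
The last common window of at least 60 minutes is 18:00-19:00; a 60-minute meeting can start as late as 18:00 and still end by 19:00.

18:00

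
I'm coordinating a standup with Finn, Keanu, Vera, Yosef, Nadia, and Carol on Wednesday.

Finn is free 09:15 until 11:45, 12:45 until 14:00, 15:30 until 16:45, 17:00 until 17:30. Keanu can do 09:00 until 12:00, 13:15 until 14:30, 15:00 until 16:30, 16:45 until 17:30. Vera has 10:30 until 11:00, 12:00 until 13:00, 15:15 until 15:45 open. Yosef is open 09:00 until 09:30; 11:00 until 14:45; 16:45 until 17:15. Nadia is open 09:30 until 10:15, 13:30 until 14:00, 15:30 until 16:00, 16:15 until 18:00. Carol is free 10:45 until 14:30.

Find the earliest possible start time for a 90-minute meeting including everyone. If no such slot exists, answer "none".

none

Finn ∩ Keanu: 09:15-11:45, 13:15-14:00, 15:30-16:30, 17:00-17:30.
Finn ∩ Keanu ∩ Vera: 10:30-11:00, 15:30-15:45.
Finn ∩ Keanu ∩ Vera ∩ Yosef: ∅.
Finn ∩ Keanu ∩ Vera ∩ Yosef ∩ Nadia: ∅.
Finn ∩ Keanu ∩ Vera ∩ Yosef ∩ Nadia ∩ Carol: ∅.
There is no time when everyone is free.
No common window is at least 90 minutes long.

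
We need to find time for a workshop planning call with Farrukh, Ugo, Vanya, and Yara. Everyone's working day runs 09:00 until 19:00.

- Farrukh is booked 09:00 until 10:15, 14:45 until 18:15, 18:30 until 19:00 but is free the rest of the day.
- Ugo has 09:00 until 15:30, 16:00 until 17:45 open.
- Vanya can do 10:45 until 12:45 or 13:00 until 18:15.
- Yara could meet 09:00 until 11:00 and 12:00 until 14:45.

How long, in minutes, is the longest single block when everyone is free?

105

Farrukh free: 10:15-14:45, 18:15-18:30 (invert busy blocks within the working day).
Ugo free: 09:00-15:30, 16:00-17:45.
Vanya free: 10:45-12:45, 13:00-18:15.
Yara free: 09:00-11:00, 12:00-14:45.
Farrukh ∩ Ugo: 10:15-14:45.
Farrukh ∩ Ugo ∩ Vanya: 10:45-12:45, 13:00-14:45.
Farrukh ∩ Ugo ∩ Vanya ∩ Yara: 10:45-11:00, 12:00-12:45, 13:00-14:45.
The longest is 13:00-14:45 at 105 minutes.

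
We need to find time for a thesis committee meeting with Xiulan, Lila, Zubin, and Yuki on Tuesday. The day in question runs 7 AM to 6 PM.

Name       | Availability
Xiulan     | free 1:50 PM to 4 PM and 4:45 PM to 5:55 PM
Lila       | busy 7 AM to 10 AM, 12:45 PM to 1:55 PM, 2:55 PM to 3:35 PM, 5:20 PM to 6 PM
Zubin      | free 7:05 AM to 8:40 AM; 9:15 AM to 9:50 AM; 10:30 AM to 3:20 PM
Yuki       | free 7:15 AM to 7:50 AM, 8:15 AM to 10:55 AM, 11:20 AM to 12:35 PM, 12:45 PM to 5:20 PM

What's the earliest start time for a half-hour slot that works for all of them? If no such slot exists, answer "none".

13:55

Xiulan free: 13:50-16:00, 16:45-17:55.
Lila free: 10:00-12:45, 13:55-14:55, 15:35-17:20 (invert busy blocks within the working day).
Zubin free: 07:05-08:40, 09:15-09:50, 10:30-15:20.
Yuki free: 07:15-07:50, 08:15-10:55, 11:20-12:35, 12:45-17:20.
Xiulan ∩ Lila: 13:55-14:55, 15:35-16:00, 16:45-17:20.
Xiulan ∩ Lila ∩ Zubin: 13:55-14:55.
Xiulan ∩ Lila ∩ Zubin ∩ Yuki: 13:55-14:55.
The first common window of at least 30 minutes is 13:55-14:55, so the earliest start is 13:55.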